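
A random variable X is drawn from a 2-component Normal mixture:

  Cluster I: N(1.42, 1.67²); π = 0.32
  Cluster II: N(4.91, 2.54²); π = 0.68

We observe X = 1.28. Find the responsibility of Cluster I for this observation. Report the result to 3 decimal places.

P(component k | x) = π_k·f_k(x) / marginal(x), where marginal(x) = Σ_j π_j·f_j(x).
Component likelihoods at x = 1.28:
  f_I = (1/(1.67·√(2π)))·exp(−(1.28−1.42)²/(2·1.67²)) = 0.238888·exp(-0.00351) = 0.23805
  f_II = (1/(2.54·√(2π)))·exp(−(1.28−4.91)²/(2·2.54²)) = 0.157064·exp(-1.02121) = 0.0565679
Multiply by the mixture weights:
  π_I·f_I = 0.32 × 0.23805 = 0.0761759
  π_II·f_II = 0.68 × 0.0565679 = 0.0384661
Sum: 0.0761759 + 0.0384661 = 0.114642
So the posterior for Cluster I is 0.0761759 / 0.114642 ≈ 0.664.

0.664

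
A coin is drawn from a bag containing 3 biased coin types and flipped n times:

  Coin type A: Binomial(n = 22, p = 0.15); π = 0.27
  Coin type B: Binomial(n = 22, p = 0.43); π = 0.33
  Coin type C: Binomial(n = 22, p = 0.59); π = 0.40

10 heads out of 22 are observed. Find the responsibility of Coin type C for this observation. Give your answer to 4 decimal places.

0.3542

Apply Bayes' rule: the posterior for each component is proportional to its prior times its likelihood at x.
Evaluate each component's likelihood at the observed value:
  L_A = C(22,10)·0.15^10·0.85^12 = 646646·5.7665e-09·0.142242 = 0.000530403
  L_B = C(22,10)·0.43^10·0.57^12 = 646646·0.000216115·0.00117625 = 0.16438
  L_C = C(22,10)·0.59^10·0.41^12 = 646646·0.00511117·2.25635e-05 = 0.074575
Unnormalised posteriors:
  π_A·L_A = 0.27 × 0.000530403 = 0.000143209
  π_B·L_B = 0.33 × 0.16438 = 0.0542455
  π_C·L_C = 0.40 × 0.074575 = 0.02983
Marginal: 0.000143209 + 0.0542455 + 0.02983 = 0.0842186
So the posterior for Coin type C is 0.02983 / 0.0842186 ≈ 0.3542.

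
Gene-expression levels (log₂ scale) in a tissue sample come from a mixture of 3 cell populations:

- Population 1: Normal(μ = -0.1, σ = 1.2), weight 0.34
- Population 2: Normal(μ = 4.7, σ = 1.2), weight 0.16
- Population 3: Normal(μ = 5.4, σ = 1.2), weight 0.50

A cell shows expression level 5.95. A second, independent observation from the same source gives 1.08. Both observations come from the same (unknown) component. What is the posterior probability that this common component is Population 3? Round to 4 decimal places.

0.4125

By Bayes' theorem, P(k | x) = w_k f_k(x) / Σ_j w_j f_j(x).
Since both observations come from the same component, the likelihood for component k is f_k(x₁)·f_k(x₂).
  L_1 = [1.00506e-06] × [0.205003] = 2.0604e-07
  L_2 = [0.193245] × [0.0035126] = 0.000678793
  L_3 = [0.299304] × [0.000509918] = 0.000152621
Unnormalised posteriors:
  w_1·L_1 = 0.34 × 2.0604e-07 = 7.00537e-08
  w_2·L_2 = 0.16 × 0.000678793 = 0.000108607
  w_3·L_3 = 0.50 × 0.000152621 = 7.63103e-05
Denominator: 7.00537e-08 + 0.000108607 + 7.63103e-05 = 0.000184987
P(Population 3 | x₁,x₂) = 7.63103e-05 / 0.000184987 ≈ 0.4125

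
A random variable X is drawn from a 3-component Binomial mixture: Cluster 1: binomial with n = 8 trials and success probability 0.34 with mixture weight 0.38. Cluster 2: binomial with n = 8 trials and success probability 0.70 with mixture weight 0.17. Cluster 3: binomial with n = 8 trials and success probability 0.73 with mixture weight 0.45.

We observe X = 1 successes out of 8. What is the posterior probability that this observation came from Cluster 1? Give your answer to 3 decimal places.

0.992

By Bayes' theorem, P(k | x) = w_k f_k(x) / Σ_j w_j f_j(x).
Binomial probabilities:
  p_1 = 0.14838
  p_2 = 0.00122472
  p_3 = 0.000610885
Multiply by the mixture weights:
  w_1·p_1 = 0.38 × 0.14838 = 0.0563845
  w_2·p_2 = 0.17 × 0.00122472 = 0.000208202
  w_3·p_3 = 0.45 × 0.000610885 = 0.000274898
Denominator: 0.0563845 + 0.000208202 + 0.000274898 = 0.0568676
So the posterior for Cluster 1 is 0.0563845 / 0.0568676 ≈ 0.992.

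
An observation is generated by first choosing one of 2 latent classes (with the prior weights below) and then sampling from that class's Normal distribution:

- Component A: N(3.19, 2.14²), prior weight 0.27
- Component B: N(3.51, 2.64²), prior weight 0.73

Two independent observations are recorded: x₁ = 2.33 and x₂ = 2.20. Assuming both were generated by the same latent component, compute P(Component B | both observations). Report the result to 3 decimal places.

0.632

By Bayes' theorem, P(k | x) = P(Z=k) f_k(x) / Σ_j P(Z=j) f_j(x).
Since both observations come from the same component, the likelihood for component k is f_k(x₁)·f_k(x₂).
  f_A = [0.17196] × [0.167503] = 0.0288039
  f_B = [0.136749] × [0.13361] = 0.018271
Weight by the priors:
  P(Z=A)·f_A = 0.27 × 0.0288039 = 0.00777705
  P(Z=B)·f_B = 0.73 × 0.018271 = 0.0133378
Evidence: 0.00777705 + 0.0133378 = 0.0211149
P(Component B | x) ≈ 0.632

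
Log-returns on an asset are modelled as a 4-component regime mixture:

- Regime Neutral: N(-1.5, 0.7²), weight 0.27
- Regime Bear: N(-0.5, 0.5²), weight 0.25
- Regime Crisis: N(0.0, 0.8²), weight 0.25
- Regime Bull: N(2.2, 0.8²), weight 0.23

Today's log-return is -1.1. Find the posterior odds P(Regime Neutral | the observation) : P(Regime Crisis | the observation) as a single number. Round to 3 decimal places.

2.698

Posterior odds = (π_i f_i(x)) / (π_j f_j(x)); the normalising sum cancels.
Normal densities:
  p_Neutral = 0.484068
  p_Bear = 0.388372
  p_Crisis = 0.193765
  p_Bull = 0.000100676
Odds = (0.27/0.25) × (0.484068/0.193765) = 1.08 × 2.49822 ≈ 2.698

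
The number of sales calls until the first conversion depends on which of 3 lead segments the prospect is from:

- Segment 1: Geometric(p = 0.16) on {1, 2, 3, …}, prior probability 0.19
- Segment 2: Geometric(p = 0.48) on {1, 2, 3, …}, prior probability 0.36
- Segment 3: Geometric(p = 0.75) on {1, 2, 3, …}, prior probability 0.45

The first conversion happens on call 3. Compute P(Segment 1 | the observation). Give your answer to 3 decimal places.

The responsibility of component k is π_k f_k(x) divided by Σ_j π_j f_j(x).
Evaluate each component's likelihood at the observed value:
  L_1 = 0.16·(1−0.16)^2 = 0.16·0.7056 = 0.112896
  L_2 = 0.48·(1−0.48)^2 = 0.48·0.2704 = 0.129792
  L_3 = 0.75·(1−0.75)^2 = 0.75·0.0625 = 0.046875
Weight by the priors:
  π_1·L_1 = 0.19 × 0.112896 = 0.0214502
  π_2·L_2 = 0.36 × 0.129792 = 0.0467251
  π_3·L_3 = 0.45 × 0.046875 = 0.0210938
Denominator: 0.0214502 + 0.0467251 + 0.0210938 = 0.0892691
P(Segment 1 | 3) = 0.0214502 / 0.0892691 ≈ 0.240

0.240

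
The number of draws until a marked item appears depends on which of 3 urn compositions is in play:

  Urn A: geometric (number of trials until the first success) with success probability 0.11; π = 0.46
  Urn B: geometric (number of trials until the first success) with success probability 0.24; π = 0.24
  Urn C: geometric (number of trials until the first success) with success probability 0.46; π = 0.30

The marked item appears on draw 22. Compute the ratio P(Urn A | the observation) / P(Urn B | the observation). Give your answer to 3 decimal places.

Posterior odds = (P(Z=i) f_i(x)) / (P(Z=j) f_j(x)); the normalising sum cancels.
Component likelihoods at x = 22:
  p_A = 0.00951881
  p_B = 0.00075387
  p_C = 1.10415e-06
Odds = (0.46/0.24) × (0.00951881/0.00075387) = 1.91667 × 12.6266 ≈ 24.201

24.201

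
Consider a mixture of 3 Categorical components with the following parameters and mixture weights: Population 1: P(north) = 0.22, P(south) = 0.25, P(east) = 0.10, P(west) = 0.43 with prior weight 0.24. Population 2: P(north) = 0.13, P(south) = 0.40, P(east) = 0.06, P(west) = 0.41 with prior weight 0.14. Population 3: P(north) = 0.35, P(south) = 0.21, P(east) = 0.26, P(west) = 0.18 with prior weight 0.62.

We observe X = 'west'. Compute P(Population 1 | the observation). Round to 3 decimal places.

0.379

P(component k | x) = π_k·f_k(x) / marginal(x), where marginal(x) = Σ_j π_j·f_j(x).
Evaluate each component's likelihood at the observed value:
  f_1 = P(west | comp) = 0.43
  f_2 = P(west | comp) = 0.41
  f_3 = P(west | comp) = 0.18
Weight by the priors:
  π_1·f_1 = 0.24 × 0.43 = 0.1032
  π_2·f_2 = 0.14 × 0.41 = 0.0574
  π_3·f_3 = 0.62 × 0.18 = 0.1116
Evidence: 0.1032 + 0.0574 + 0.1116 = 0.2722
So the posterior for Population 1 is 0.1032 / 0.2722 ≈ 0.379.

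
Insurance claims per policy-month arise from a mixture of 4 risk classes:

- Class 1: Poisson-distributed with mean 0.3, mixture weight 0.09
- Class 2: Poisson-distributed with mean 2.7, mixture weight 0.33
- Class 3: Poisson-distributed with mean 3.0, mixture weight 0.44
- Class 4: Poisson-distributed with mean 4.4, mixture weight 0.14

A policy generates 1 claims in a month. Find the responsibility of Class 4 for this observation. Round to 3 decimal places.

0.049

Posterior ∝ prior × likelihood, so P(k | x) ∝ π_k f_k(x); normalise over all components.
Component likelihoods at x = 1 claims:
  L_1 = 0.222245
  L_2 = 0.181455
  L_3 = 0.149361
  L_4 = 0.0540203
Prior × likelihood for each component:
  π_1·L_1 = 0.09 × 0.222245 = 0.0200021
  π_2·L_2 = 0.33 × 0.181455 = 0.0598801
  π_3·L_3 = 0.44 × 0.149361 = 0.0657189
  π_4·L_4 = 0.14 × 0.0540203 = 0.00756284
Evidence: 0.0200021 + 0.0598801 + 0.0657189 + 0.00756284 = 0.153164
P(Class 4 | data) = 0.00756284 / 0.153164 ≈ 0.049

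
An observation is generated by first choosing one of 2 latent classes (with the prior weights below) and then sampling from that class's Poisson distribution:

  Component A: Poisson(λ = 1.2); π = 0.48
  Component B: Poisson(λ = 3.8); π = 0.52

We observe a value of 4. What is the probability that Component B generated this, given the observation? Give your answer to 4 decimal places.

0.8900

By Bayes' theorem, P(k | x) = P(Z=k) f_k(x) / Σ_j P(Z=j) f_j(x).
Component likelihoods at x = 4:
  f_A = 0.0260232
  f_B = 0.194359
Unnormalised posteriors:
  P(Z=A)·f_A = 0.48 × 0.0260232 = 0.0124911
  P(Z=B)·f_B = 0.52 × 0.194359 = 0.101067
Marginal: 0.0124911 + 0.101067 = 0.113558
So the posterior for Component B is 0.101067 / 0.113558 ≈ 0.8900.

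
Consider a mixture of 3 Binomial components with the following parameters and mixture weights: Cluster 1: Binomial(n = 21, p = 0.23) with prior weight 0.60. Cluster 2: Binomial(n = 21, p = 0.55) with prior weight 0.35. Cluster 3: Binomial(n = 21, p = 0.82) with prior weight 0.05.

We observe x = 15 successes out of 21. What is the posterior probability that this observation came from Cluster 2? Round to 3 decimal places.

Apply Bayes' rule: the posterior for each component is proportional to its prior times its likelihood at x.
Evaluate each component's likelihood at the observed value:
  L_1 = C(21,15)·0.23^15·0.77^6 = 54264·2.66635e-10·0.208422 = 3.0156e-06
  L_2 = C(21,15)·0.55^15·0.45^6 = 54264·0.000127479·0.00830377 = 0.0574417
  L_3 = C(21,15)·0.82^15·0.18^6 = 54264·0.0509575·3.40122e-05 = 0.0940491
Prior × likelihood for each component:
  P(Z=1)·L_1 = 0.60 × 3.0156e-06 = 1.80936e-06
  P(Z=2)·L_2 = 0.35 × 0.0574417 = 0.0201046
  P(Z=3)·L_3 = 0.05 × 0.0940491 = 0.00470245
Normaliser: 1.80936e-06 + 0.0201046 + 0.00470245 = 0.0248089
P(Cluster 2 | x) ≈ 0.810

0.810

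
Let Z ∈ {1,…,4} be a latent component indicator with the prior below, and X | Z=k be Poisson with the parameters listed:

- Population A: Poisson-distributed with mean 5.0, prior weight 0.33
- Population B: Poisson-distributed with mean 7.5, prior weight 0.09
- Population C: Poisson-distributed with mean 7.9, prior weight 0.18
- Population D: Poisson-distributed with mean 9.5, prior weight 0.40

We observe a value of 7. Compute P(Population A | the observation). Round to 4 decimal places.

Apply Bayes' rule: the posterior for each component is proportional to its prior times its likelihood at x.
Evaluate each component's likelihood at the observed value:
  f_A = e^(−5.0)·5.0^7/7! = 0.104445
  f_B = e^(−7.5)·7.5^7/7! = 0.146484
  f_C = e^(−7.9)·7.9^7/7! = 0.141264
  f_D = e^(−9.5)·9.5^7/7! = 0.103714
Multiply by the mixture weights:
  w_A·f_A = 0.33 × 0.104445 = 0.0344668
  w_B·f_B = 0.09 × 0.146484 = 0.0131835
  w_C·f_C = 0.18 × 0.141264 = 0.0254276
  w_D·f_D = 0.40 × 0.103714 = 0.0414856
Normaliser: 0.0344668 + 0.0131835 + 0.0254276 + 0.0414856 = 0.114564
So the posterior for Population A is 0.0344668 / 0.114564 ≈ 0.3009.

0.3009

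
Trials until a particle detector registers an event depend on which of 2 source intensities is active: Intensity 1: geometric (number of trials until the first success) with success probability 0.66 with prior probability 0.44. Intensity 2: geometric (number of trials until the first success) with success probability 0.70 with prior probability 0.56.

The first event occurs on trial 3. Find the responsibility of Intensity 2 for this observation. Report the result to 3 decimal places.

The responsibility of component k is P(Z=k) f_k(x) divided by Σ_j P(Z=j) f_j(x).
Geometric probabilities:
  p_1 = 0.076296
  p_2 = 0.063
Weight by the priors:
  P(Z=1)·p_1 = 0.44 × 0.076296 = 0.0335702
  P(Z=2)·p_2 = 0.56 × 0.063 = 0.03528
Normaliser: 0.0335702 + 0.03528 = 0.0688502
So the posterior for Intensity 2 is 0.03528 / 0.0688502 ≈ 0.512.

0.512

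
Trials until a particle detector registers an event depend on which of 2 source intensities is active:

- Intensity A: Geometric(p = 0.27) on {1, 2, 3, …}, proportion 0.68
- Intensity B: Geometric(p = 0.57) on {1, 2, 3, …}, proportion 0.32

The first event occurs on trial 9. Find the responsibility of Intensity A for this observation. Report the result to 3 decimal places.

Apply Bayes' rule: the posterior for each component is proportional to its prior times its likelihood at x.
Geometric probabilities:
  L_A = 0.0217744
  L_B = 0.000666227
Prior × likelihood for each component:
  π_A·L_A = 0.68 × 0.0217744 = 0.0148066
  π_B·L_B = 0.32 × 0.000666227 = 0.000213193
Denominator: 0.0148066 + 0.000213193 = 0.0150198
P(Intensity A | x) = 0.0148066 / 0.0150198 ≈ 0.986

0.986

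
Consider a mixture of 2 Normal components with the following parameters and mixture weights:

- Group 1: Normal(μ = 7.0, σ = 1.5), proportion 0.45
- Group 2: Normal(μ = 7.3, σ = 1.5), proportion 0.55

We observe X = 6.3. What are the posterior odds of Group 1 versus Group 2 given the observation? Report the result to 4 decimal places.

Since P(k|x) ∝ P(Z=k) f_k(x), the posterior odds are P(Z=i) f_i(x) / (P(Z=j) f_j(x)).
Component likelihoods at x = 6.3:
  L_1 = 0.238522
  L_2 = 0.212965
Posterior odds = (P(Z=1)·L_1) / (P(Z=2)·L_2) = (0.45·0.238522) / (0.55·0.212965) = 0.107335 / 0.117131 ≈ 0.9164

0.9164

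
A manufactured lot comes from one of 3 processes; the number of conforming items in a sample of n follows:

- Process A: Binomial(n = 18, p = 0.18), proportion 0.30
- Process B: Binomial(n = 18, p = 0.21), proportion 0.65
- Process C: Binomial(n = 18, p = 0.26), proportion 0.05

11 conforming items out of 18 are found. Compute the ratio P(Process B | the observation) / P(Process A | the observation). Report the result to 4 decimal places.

Only the two components matter; the odds are (w_i f_i(x)) / (w_j f_j(x)).
Evaluate each component's likelihood at the observed value:
  p_A = C(18,11)·0.18^11·0.82^7 = 31824·6.42684e-09·0.249285 = 5.09858e-05
  p_B = C(18,11)·0.21^11·0.79^7 = 31824·3.50278e-08·0.192039 = 0.00021407
  p_C = C(18,11)·0.26^11·0.74^7 = 31824·3.67034e-07·0.121513 = 0.00141933
0.000139146 / 1.52957e-05 ≈ 9.0970

9.0970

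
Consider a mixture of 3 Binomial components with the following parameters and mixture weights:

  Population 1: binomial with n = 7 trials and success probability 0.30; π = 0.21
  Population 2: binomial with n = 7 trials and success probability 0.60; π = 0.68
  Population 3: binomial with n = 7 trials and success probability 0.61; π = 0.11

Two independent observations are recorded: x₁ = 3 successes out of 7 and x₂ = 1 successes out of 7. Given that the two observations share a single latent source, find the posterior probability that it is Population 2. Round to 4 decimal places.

The responsibility of component k is π_k f_k(x) divided by Σ_j π_j f_j(x).
Since both observations come from the same component, the likelihood for component k is f_k(x₁)·f_k(x₂).
  L_1 = [0.226894] × [0.247063] = 0.0560572
  L_2 = [0.193536] × [0.0172032] = 0.00332944
  L_3 = [0.183788] × [0.015025] = 0.00276141
Prior × likelihood for each component:
  π_1·L_1 = 0.21 × 0.0560572 = 0.011772
  π_2·L_2 = 0.68 × 0.00332944 = 0.00226402
  π_3·L_3 = 0.11 × 0.00276141 = 0.000303756
Denominator: 0.011772 + 0.00226402 + 0.000303756 = 0.0143398
So the posterior for Population 2 is 0.00226402 / 0.0143398 ≈ 0.1579.

0.1579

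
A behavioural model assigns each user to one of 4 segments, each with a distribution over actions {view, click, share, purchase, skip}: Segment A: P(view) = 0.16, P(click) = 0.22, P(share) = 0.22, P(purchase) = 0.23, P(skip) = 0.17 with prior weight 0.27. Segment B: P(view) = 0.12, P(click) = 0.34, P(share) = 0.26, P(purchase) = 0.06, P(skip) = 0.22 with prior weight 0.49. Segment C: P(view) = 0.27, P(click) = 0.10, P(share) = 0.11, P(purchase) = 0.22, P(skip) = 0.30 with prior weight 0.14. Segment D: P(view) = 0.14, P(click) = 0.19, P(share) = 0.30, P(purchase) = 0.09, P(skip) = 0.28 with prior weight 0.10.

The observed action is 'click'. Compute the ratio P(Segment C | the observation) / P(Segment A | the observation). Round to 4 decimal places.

0.2357

Posterior odds = (π_i f_i(x)) / (π_j f_j(x)); the normalising sum cancels.
Categorical probabilities:
  L_A = 0.22
  L_B = 0.34
  L_C = 0.1
  L_D = 0.19
0.014 / 0.0594 ≈ 0.2357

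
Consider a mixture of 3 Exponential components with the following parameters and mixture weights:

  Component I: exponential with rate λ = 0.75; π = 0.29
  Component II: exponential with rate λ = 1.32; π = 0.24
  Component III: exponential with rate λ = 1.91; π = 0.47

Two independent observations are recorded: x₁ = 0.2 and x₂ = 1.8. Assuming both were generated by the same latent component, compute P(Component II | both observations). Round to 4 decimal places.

The responsibility of component k is w_k f_k(x) divided by Σ_j w_j f_j(x).
Since both observations come from the same component, the likelihood for component k is f_k(x₁)·f_k(x₂).
  L_I = [0.645531] × [0.19443] = 0.125511
  L_II = [1.01373] × [0.122656] = 0.12434
  L_III = [1.30357] × [0.0613662] = 0.0799948
Unnormalised posteriors:
  w_I·L_I = 0.29 × 0.125511 = 0.0363981
  w_II·L_II = 0.24 × 0.12434 = 0.0298416
  w_III·L_III = 0.47 × 0.0799948 = 0.0375976
Normaliser: 0.0363981 + 0.0298416 + 0.0375976 = 0.103837
P(Component II | x) = 0.0298416 / 0.103837 ≈ 0.2874

0.2874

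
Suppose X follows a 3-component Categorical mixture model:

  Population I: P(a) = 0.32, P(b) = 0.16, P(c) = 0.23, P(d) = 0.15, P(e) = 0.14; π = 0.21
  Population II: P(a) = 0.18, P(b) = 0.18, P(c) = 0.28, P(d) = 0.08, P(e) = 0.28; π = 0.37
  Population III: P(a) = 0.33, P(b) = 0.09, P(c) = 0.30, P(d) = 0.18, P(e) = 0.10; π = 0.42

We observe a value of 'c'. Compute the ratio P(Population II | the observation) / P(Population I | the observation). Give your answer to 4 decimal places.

2.1449

Since P(k|x) ∝ π_k f_k(x), the posterior odds are π_i f_i(x) / (π_j f_j(x)).
Categorical probabilities:
  p_I = P(c | comp) = 0.23
  p_II = P(c | comp) = 0.28
  p_III = P(c | comp) = 0.30
Posterior odds = (π_II·p_II) / (π_I·p_I) = (0.37·0.28) / (0.21·0.23) = 0.1036 / 0.0483 ≈ 2.1449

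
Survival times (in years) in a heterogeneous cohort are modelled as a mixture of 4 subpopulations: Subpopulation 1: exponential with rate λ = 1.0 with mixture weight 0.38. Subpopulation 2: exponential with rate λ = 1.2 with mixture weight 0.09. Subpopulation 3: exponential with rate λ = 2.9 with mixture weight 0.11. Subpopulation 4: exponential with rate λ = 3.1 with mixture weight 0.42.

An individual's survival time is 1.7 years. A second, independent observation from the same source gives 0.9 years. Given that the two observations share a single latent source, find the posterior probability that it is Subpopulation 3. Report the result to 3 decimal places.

Apply Bayes' rule: the posterior for each component is proportional to its prior times its likelihood at x.
Since both observations come from the same component, the likelihood for component k is f_k(x₁)·f_k(x₂).
  p_1 = [0.182684] × [0.40657] = 0.0742736
  p_2 = [0.156034] × [0.407515] = 0.0635863
  p_3 = [0.0209569] × [0.21325] = 0.00446905
  p_4 = [0.0159452] × [0.190406] = 0.00303606
Multiply by the mixture weights:
  w_1·p_1 = 0.38 × 0.0742736 = 0.028224
  w_2·p_2 = 0.09 × 0.0635863 = 0.00572277
  w_3·p_3 = 0.11 × 0.00446905 = 0.000491596
  w_4·p_4 = 0.42 × 0.00303606 = 0.00127514
Marginal: 0.028224 + 0.00572277 + 0.000491596 + 0.00127514 = 0.0357135
So the posterior for Subpopulation 3 is 0.000491596 / 0.0357135 ≈ 0.014.

0.014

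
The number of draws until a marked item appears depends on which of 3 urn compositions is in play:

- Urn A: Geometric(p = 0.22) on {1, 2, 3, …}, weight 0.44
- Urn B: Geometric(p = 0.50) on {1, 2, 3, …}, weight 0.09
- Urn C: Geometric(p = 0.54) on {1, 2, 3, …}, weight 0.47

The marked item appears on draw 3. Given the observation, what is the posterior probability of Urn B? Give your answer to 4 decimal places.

Posterior ∝ prior × likelihood, so P(k | x) ∝ π_k f_k(x); normalise over all components.
Evaluate each component's likelihood at the observed value:
  p_A = 0.133848
  p_B = 0.125
  p_C = 0.114264
Weight by the priors:
  π_A·p_A = 0.44 × 0.133848 = 0.0588931
  π_B·p_B = 0.09 × 0.125 = 0.01125
  π_C·p_C = 0.47 × 0.114264 = 0.0537041
Normaliser: 0.0588931 + 0.01125 + 0.0537041 = 0.123847
P(Urn B | the observation) ≈ 0.0908

0.0908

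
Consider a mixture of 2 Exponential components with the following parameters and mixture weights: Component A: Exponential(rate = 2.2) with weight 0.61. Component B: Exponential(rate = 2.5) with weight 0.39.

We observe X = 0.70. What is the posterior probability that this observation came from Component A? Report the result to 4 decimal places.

0.6294

By Bayes' theorem, P(k | x) = π_k f_k(x) / Σ_j π_j f_j(x).
Evaluate each component's likelihood at the observed value:
  p_A = 2.2·e^(−2.2·0.70) = 2.2·e^(−1.5400) = 0.471638
  p_B = 2.5·e^(−2.5·0.70) = 2.5·e^(−1.7500) = 0.434435
Multiply by the mixture weights:
  π_A·p_A = 0.61 × 0.471638 = 0.287699
  π_B·p_B = 0.39 × 0.434435 = 0.16943
Evidence: 0.287699 + 0.16943 = 0.457129
P(Component A | data) ≈ 0.6294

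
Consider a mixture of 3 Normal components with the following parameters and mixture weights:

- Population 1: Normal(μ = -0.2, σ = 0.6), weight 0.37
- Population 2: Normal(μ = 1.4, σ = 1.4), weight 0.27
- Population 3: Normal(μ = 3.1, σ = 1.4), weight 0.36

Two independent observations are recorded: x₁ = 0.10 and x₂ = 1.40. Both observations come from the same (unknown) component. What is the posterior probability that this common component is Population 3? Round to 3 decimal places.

The responsibility of component k is π_k f_k(x) divided by Σ_j π_j f_j(x).
Since both observations come from the same component, the likelihood for component k is f_k(x₁)·f_k(x₂).
  L_1 = [(1/(0.6·√(2π)))·exp(−(0.10−-0.2)²/(2·0.6²)) = 0.664904·exp(-0.12500) = 0.586776] × [0.0189933] = 0.0111448
  L_2 = [(1/(1.4·√(2π)))·exp(−(0.10−1.4)²/(2·1.4²)) = 0.284959·exp(-0.43112) = 0.18516] × [0.284959] = 0.0527631
  L_3 = [(1/(1.4·√(2π)))·exp(−(0.10−3.1)²/(2·1.4²)) = 0.284959·exp(-2.29592) = 0.0286865] × [0.136333] = 0.00391091
Multiply by the mixture weights:
  π_1·L_1 = 0.37 × 0.0111448 = 0.00412358
  π_2·L_2 = 0.27 × 0.0527631 = 0.014246
  π_3·L_3 = 0.36 × 0.00391091 = 0.00140793
Sum: 0.00412358 + 0.014246 + 0.00140793 = 0.0197775
P(Population 3 | x) ≈ 0.071

0.071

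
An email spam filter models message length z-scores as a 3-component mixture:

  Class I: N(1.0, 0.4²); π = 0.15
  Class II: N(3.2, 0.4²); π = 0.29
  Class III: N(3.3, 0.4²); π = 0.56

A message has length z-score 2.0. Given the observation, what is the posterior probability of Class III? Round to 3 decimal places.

Apply Bayes' rule: the posterior for each component is proportional to its prior times its likelihood at x.
Evaluate each component's likelihood at the observed value:
  p_I = (1/(0.4·√(2π)))·exp(−(2.0−1.0)²/(2·0.4²)) = 0.997356·exp(-3.12500) = 0.0438208
  p_II = (1/(0.4·√(2π)))·exp(−(2.0−3.2)²/(2·0.4²)) = 0.997356·exp(-4.50000) = 0.0110796
  p_III = (1/(0.4·√(2π)))·exp(−(2.0−3.3)²/(2·0.4²)) = 0.997356·exp(-5.28125) = 0.00507262
Unnormalised posteriors:
  P(Z=I)·p_I = 0.15 × 0.0438208 = 0.00657311
  P(Z=II)·p_II = 0.29 × 0.0110796 = 0.00321309
  P(Z=III)·p_III = 0.56 × 0.00507262 = 0.00284067
Marginal: 0.00657311 + 0.00321309 + 0.00284067 = 0.0126269
P(Class III | the observation) = 0.00284067 / 0.0126269 ≈ 0.225

0.225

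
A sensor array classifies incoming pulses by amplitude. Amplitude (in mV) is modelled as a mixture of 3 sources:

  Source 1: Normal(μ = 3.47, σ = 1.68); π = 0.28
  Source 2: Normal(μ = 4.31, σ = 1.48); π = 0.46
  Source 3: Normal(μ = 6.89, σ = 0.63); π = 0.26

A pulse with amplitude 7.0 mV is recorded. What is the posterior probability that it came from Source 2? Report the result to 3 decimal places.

Apply Bayes' rule: the posterior for each component is proportional to its prior times its likelihood at x.
Component likelihoods at x = 7.0 mV:
  L_1 = 0.0261153
  L_2 = 0.0516763
  L_3 = 0.623662
Unnormalised posteriors:
  w_1·L_1 = 0.28 × 0.0261153 = 0.00731229
  w_2·L_2 = 0.46 × 0.0516763 = 0.0237711
  w_3·L_3 = 0.26 × 0.623662 = 0.162152
Normaliser: 0.00731229 + 0.0237711 + 0.162152 = 0.193236
P(Source 2 | data) ≈ 0.123

0.123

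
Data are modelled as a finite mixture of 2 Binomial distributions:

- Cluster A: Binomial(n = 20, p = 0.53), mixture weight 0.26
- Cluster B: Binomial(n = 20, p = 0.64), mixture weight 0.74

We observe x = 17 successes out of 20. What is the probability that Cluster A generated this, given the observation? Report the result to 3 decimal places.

0.031

Posterior ∝ prior × likelihood, so P(k | x) ∝ π_k f_k(x); normalise over all components.
Binomial probabilities:
  f_A = 0.00243158
  f_B = 0.0269694
Weight by the priors:
  π_A·f_A = 0.26 × 0.00243158 = 0.00063221
  π_B·f_B = 0.74 × 0.0269694 = 0.0199574
Evidence: 0.00063221 + 0.0199574 = 0.0205896
So the posterior for Cluster A is 0.00063221 / 0.0205896 ≈ 0.031.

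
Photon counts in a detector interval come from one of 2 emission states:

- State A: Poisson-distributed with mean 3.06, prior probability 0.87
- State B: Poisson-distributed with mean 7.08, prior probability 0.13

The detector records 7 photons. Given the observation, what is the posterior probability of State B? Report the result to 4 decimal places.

0.4878

By Bayes' theorem, P(k | x) = P(Z=k) f_k(x) / Σ_j P(Z=j) f_j(x).
Component likelihoods at x = 7 photons:
  L_A = 0.0233711
  L_B = 0.148935
Prior × likelihood for each component:
  P(Z=A)·L_A = 0.87 × 0.0233711 = 0.0203328
  P(Z=B)·L_B = 0.13 × 0.148935 = 0.0193616
Marginal: 0.0203328 + 0.0193616 = 0.0396944
So the posterior for State B is 0.0193616 / 0.0396944 ≈ 0.4878.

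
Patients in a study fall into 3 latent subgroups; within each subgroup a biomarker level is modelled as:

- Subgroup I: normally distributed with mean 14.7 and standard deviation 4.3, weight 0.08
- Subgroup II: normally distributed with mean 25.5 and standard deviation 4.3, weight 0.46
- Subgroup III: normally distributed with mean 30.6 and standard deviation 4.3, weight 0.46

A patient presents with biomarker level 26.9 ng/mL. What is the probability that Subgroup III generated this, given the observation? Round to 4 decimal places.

0.4206

The responsibility of component k is π_k f_k(x) divided by Σ_j π_j f_j(x).
Normal densities:
  p_I = (1/(4.3·√(2π)))·exp(−(26.9−14.7)²/(2·4.3²)) = 0.092777·exp(-4.02488) = 0.00165752
  p_II = (1/(4.3·√(2π)))·exp(−(26.9−25.5)²/(2·4.3²)) = 0.092777·exp(-0.05300) = 0.087988
  p_III = (1/(4.3·√(2π)))·exp(−(26.9−30.6)²/(2·4.3²)) = 0.092777·exp(-0.37020) = 0.0640716
Weight by the priors:
  π_I·p_I = 0.08 × 0.00165752 = 0.000132602
  π_II·p_II = 0.46 × 0.087988 = 0.0404745
  π_III·p_III = 0.46 × 0.0640716 = 0.0294729
Sum: 0.000132602 + 0.0404745 + 0.0294729 = 0.07008
So the posterior for Subgroup III is 0.0294729 / 0.07008 ≈ 0.4206.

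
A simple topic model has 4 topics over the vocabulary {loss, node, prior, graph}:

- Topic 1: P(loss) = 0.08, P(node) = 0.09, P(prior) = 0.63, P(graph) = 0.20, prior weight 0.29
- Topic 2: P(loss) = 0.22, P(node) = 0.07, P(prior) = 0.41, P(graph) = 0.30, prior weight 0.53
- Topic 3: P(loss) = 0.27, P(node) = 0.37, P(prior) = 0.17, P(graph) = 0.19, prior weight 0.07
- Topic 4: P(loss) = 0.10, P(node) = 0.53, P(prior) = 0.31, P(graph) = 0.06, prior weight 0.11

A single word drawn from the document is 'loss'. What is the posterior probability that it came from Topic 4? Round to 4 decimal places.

P(component k | x) = π_k·f_k(x) / marginal(x), where marginal(x) = Σ_j π_j·f_j(x).
Component likelihoods at x = 'loss':
  f_1 = P(loss | comp) = 0.08
  f_2 = P(loss | comp) = 0.22
  f_3 = P(loss | comp) = 0.27
  f_4 = P(loss | comp) = 0.10
Weight by the priors:
  π_1·f_1 = 0.29 × 0.08 = 0.0232
  π_2·f_2 = 0.53 × 0.22 = 0.1166
  π_3·f_3 = 0.07 × 0.27 = 0.0189
  π_4·f_4 = 0.11 × 0.1 = 0.011
Evidence: 0.0232 + 0.1166 + 0.0189 + 0.011 = 0.1697
So the posterior for Topic 4 is 0.011 / 0.1697 ≈ 0.0648.

0.0648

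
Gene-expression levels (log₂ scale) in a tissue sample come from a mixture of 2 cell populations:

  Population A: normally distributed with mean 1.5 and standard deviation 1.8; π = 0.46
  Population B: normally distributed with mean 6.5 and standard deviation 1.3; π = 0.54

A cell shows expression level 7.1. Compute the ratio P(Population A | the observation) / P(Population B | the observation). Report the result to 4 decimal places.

Only the two components matter; the odds are (P(Z=i) f_i(x)) / (P(Z=j) f_j(x)).
Component likelihoods at x = 7.1:
  p_A = (1/(1.8·√(2π)))·exp(−(7.1−1.5)²/(2·1.8²)) = 0.221635·exp(-4.83951) = 0.00175334
  p_B = (1/(1.3·√(2π)))·exp(−(7.1−6.5)²/(2·1.3²)) = 0.306879·exp(-0.10651) = 0.275874
Posterior odds = (P(Z=A)·p_A) / (P(Z=B)·p_B) = (0.46·0.00175334) / (0.54·0.275874) = 0.000806538 / 0.148972 ≈ 0.0054

0.0054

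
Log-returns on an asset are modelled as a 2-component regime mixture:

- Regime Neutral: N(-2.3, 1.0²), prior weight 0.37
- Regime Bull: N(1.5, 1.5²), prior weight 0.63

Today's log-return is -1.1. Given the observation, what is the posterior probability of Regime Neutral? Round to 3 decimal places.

P(component k | x) = π_k·f_k(x) / marginal(x), where marginal(x) = Σ_j π_j·f_j(x).
Normal densities:
  L_Neutral = (1/(1.0·√(2π)))·exp(−(-1.1−-2.3)²/(2·1.0²)) = 0.398942·exp(-0.72000) = 0.194186
  L_Bull = (1/(1.5·√(2π)))·exp(−(-1.1−1.5)²/(2·1.5²)) = 0.265962·exp(-1.50222) = 0.0592123
Multiply by the mixture weights:
  π_Neutral·L_Neutral = 0.37 × 0.194186 = 0.0718488
  π_Bull·L_Bull = 0.63 × 0.0592123 = 0.0373038
Normaliser: 0.0718488 + 0.0373038 = 0.109153
P(Regime Neutral | the observation) = 0.0718488 / 0.109153 ≈ 0.658

0.658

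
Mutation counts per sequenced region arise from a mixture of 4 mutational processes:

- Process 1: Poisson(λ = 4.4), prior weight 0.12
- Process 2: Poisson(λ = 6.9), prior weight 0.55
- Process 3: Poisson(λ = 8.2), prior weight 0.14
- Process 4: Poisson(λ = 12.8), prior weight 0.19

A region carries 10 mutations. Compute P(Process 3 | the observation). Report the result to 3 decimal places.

The responsibility of component k is P(Z=k) f_k(x) divided by Σ_j P(Z=j) f_j(x).
Evaluate each component's likelihood at the observed value:
  p_1 = 0.0092017
  p_2 = 0.0679354
  p_3 = 0.104031
  p_4 = 0.0898188
Multiply by the mixture weights:
  P(Z=1)·p_1 = 0.12 × 0.0092017 = 0.0011042
  P(Z=2)·p_2 = 0.55 × 0.0679354 = 0.0373645
  P(Z=3)·p_3 = 0.14 × 0.104031 = 0.0145643
  P(Z=4)·p_4 = 0.19 × 0.0898188 = 0.0170656
Normaliser: 0.0011042 + 0.0373645 + 0.0145643 + 0.0170656 = 0.0700985
P(Process 3 | data) = 0.0145643 / 0.0700985 ≈ 0.208

0.208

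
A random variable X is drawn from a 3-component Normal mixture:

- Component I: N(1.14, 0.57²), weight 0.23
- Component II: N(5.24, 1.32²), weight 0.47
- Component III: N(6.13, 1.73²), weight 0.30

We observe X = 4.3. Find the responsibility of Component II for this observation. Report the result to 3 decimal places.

0.736

By Bayes' theorem, P(k | x) = w_k f_k(x) / Σ_j w_j f_j(x).
Evaluate each component's likelihood at the observed value:
  f_I = 1.48303e-07
  f_II = 0.23454
  f_III = 0.131792
Multiply by the mixture weights:
  w_I·f_I = 0.23 × 1.48303e-07 = 3.41097e-08
  w_II·f_II = 0.47 × 0.23454 = 0.110234
  w_III·f_III = 0.30 × 0.131792 = 0.0395375
Denominator: 3.41097e-08 + 0.110234 + 0.0395375 = 0.149771
So the posterior for Component II is 0.110234 / 0.149771 ≈ 0.736.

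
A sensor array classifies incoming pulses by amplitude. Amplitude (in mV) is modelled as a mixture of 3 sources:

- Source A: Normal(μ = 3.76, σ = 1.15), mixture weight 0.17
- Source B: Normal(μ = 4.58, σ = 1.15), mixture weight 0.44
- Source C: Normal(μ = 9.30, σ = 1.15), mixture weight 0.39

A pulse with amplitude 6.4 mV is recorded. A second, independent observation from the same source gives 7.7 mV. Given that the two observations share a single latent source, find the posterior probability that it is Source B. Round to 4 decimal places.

Posterior ∝ prior × likelihood, so P(k | x) ∝ π_k f_k(x); normalise over all components.
Since both observations come from the same component, the likelihood for component k is f_k(x₁)·f_k(x₂).
  f_A = [(1/(1.15·√(2π)))·exp(−(6.4−3.76)²/(2·1.15²)) = 0.346906·exp(-2.63501) = 0.0248795] × [0.000980217] = 2.43873e-05
  f_B = [(1/(1.15·√(2π)))·exp(−(6.4−4.58)²/(2·1.15²)) = 0.346906·exp(-1.25233) = 0.0991595] × [0.00874736] = 0.000867384
  f_C = [(1/(1.15·√(2π)))·exp(−(6.4−9.30)²/(2·1.15²)) = 0.346906·exp(-3.17958) = 0.0144323] × [0.131788] = 0.001902
Weight by the priors:
  π_A·f_A = 0.17 × 2.43873e-05 = 4.14585e-06
  π_B·f_B = 0.44 × 0.000867384 = 0.000381649
  π_C·f_C = 0.39 × 0.001902 = 0.00074178
Evidence: 4.14585e-06 + 0.000381649 + 0.00074178 = 0.00112758
Responsibility of Source B: 0.000381649 / 0.00112758 ≈ 0.3385

0.3385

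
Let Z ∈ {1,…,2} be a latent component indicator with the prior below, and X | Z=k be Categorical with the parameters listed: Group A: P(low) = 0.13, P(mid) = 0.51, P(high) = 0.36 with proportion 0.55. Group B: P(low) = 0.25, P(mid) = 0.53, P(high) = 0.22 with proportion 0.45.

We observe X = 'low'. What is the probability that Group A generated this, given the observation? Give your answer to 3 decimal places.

Apply Bayes' rule: the posterior for each component is proportional to its prior times its likelihood at x.
Component likelihoods at x = 'low':
  p_A = 0.13
  p_B = 0.25
Unnormalised posteriors:
  P(Z=A)·p_A = 0.55 × 0.13 = 0.0715
  P(Z=B)·p_B = 0.45 × 0.25 = 0.1125
Evidence: 0.0715 + 0.1125 = 0.184
Responsibility of Group A: 0.0715 / 0.184 ≈ 0.389

0.389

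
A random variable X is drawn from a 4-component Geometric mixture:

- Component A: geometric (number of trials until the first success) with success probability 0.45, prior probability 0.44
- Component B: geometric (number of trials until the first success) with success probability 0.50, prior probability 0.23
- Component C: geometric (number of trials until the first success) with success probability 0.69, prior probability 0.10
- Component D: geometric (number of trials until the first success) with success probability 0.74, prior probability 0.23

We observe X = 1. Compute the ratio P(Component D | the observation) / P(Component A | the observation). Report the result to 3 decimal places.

Since P(k|x) ∝ P(Z=k) f_k(x), the posterior odds are P(Z=i) f_i(x) / (P(Z=j) f_j(x)).
Geometric probabilities:
  f_A = 0.45
  f_B = 0.5
  f_C = 0.69
  f_D = 0.74
Odds = (0.23/0.44) × (0.74/0.45) = 0.522727 × 1.64444 ≈ 0.860

0.860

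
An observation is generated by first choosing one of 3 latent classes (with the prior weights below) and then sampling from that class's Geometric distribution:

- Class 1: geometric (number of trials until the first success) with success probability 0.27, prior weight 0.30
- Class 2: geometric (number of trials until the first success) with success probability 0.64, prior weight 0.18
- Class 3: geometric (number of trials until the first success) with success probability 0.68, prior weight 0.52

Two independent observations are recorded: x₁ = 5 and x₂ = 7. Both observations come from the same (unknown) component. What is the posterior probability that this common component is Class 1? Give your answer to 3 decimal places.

The responsibility of component k is w_k f_k(x) divided by Σ_j w_j f_j(x).
Since both observations come from the same component, the likelihood for component k is f_k(x₁)·f_k(x₂).
  p_1 = [0.0766753] × [0.0408602] = 0.00313297
  p_2 = [0.0107495] × [0.00139314] = 1.49756e-05
  p_3 = [0.00713032] × [0.000730144] = 5.20616e-06
Unnormalised posteriors:
  w_1·p_1 = 0.30 × 0.00313297 = 0.000939891
  w_2·p_2 = 0.18 × 1.49756e-05 = 2.69561e-06
  w_3·p_3 = 0.52 × 5.20616e-06 = 2.7072e-06
Evidence: 0.000939891 + 2.69561e-06 + 2.7072e-06 = 0.000945294
P(Class 1 | x) = 0.000939891 / 0.000945294 ≈ 0.994

0.994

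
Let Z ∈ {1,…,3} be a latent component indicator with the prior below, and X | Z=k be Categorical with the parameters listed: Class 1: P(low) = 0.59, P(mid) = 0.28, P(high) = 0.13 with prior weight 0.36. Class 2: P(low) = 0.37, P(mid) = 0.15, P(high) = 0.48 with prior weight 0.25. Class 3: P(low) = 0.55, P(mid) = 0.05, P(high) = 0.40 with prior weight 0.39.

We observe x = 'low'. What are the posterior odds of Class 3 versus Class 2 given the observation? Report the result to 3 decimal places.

2.319

Since P(k|x) ∝ π_k f_k(x), the posterior odds are π_i f_i(x) / (π_j f_j(x)).
Component likelihoods at x = 'low':
  L_1 = 0.59
  L_2 = 0.37
  L_3 = 0.55
0.2145 / 0.0925 ≈ 2.319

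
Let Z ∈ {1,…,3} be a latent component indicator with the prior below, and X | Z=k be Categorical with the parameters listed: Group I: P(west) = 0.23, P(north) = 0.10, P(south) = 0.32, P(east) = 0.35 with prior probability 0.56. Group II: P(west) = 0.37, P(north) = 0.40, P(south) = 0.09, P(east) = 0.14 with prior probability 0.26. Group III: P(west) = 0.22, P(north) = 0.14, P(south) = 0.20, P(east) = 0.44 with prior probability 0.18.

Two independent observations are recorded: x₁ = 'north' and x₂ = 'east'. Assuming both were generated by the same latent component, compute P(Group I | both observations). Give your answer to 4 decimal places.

0.4332

By Bayes' theorem, P(k | x) = π_k f_k(x) / Σ_j π_j f_j(x).
Since both observations come from the same component, the likelihood for component k is f_k(x₁)·f_k(x₂).
  f_I = [0.1] × [0.35] = 0.035
  f_II = [0.4] × [0.14] = 0.056
  f_III = [0.14] × [0.44] = 0.0616
Unnormalised posteriors:
  π_I·f_I = 0.56 × 0.035 = 0.0196
  π_II·f_II = 0.26 × 0.056 = 0.01456
  π_III·f_III = 0.18 × 0.0616 = 0.011088
Evidence: 0.0196 + 0.01456 + 0.011088 = 0.045248
P(Group I | x₁, x₂) = 0.0196 / 0.045248 ≈ 0.4332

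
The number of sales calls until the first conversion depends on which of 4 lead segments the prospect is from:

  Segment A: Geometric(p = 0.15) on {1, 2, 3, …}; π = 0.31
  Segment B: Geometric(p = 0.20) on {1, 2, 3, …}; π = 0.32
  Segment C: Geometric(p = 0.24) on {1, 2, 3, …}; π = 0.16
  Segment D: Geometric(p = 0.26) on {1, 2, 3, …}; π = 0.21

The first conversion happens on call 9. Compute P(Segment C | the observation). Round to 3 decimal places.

0.131

By Bayes' theorem, P(k | x) = P(Z=k) f_k(x) / Σ_j P(Z=j) f_j(x).
Component likelihoods at x = 9:
  L_A = 0.15·(1−0.15)^8 = 0.15·0.272491 = 0.0408736
  L_B = 0.20·(1−0.20)^8 = 0.20·0.167772 = 0.0335544
  L_C = 0.24·(1−0.24)^8 = 0.24·0.111303 = 0.0267128
  L_D = 0.26·(1−0.26)^8 = 0.26·0.0899195 = 0.0233791
Unnormalised posteriors:
  P(Z=A)·L_A = 0.31 × 0.0408736 = 0.0126708
  P(Z=B)·L_B = 0.32 × 0.0335544 = 0.0107374
  P(Z=C)·L_C = 0.16 × 0.0267128 = 0.00427405
  P(Z=D)·L_D = 0.21 × 0.0233791 = 0.0049096
Marginal: 0.0126708 + 0.0107374 + 0.00427405 + 0.0049096 = 0.0325919
P(Segment C | the observation) = 0.00427405 / 0.0325919 ≈ 0.131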